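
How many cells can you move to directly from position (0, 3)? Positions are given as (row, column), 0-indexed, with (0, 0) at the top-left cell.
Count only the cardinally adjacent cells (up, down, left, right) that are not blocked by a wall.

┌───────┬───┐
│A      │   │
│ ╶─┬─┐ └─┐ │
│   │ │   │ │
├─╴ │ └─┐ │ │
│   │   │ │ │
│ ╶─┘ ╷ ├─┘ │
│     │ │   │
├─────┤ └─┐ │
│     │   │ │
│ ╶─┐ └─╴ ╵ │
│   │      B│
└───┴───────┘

Checking passable neighbors of (0, 3):
Neighbors: (1, 3), (0, 2)
Count: 2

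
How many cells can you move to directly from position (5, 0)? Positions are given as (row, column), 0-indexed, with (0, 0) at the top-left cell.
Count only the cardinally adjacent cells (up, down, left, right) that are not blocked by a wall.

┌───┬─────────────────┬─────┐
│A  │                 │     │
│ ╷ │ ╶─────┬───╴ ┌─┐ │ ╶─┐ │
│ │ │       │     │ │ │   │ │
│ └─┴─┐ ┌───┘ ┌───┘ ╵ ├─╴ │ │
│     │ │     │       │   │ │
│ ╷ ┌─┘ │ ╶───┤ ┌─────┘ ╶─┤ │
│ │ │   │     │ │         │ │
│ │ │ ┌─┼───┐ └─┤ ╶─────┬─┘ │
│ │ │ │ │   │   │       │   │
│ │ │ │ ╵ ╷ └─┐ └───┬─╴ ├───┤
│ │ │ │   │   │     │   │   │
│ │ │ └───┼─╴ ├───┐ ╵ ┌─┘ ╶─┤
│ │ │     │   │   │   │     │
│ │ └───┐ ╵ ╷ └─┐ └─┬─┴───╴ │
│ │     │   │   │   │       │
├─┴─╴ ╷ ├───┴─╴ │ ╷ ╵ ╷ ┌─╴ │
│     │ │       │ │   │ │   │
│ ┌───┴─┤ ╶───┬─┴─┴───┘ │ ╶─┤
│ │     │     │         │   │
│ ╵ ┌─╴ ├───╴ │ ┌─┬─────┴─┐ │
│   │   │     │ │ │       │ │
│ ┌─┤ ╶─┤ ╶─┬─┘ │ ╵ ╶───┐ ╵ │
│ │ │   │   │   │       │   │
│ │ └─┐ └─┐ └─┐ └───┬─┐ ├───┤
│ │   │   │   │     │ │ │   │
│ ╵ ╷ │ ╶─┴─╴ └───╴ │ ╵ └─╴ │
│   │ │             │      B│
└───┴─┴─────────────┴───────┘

Checking passable neighbors of (5, 0):
Neighbors: (4, 0), (6, 0)
Count: 2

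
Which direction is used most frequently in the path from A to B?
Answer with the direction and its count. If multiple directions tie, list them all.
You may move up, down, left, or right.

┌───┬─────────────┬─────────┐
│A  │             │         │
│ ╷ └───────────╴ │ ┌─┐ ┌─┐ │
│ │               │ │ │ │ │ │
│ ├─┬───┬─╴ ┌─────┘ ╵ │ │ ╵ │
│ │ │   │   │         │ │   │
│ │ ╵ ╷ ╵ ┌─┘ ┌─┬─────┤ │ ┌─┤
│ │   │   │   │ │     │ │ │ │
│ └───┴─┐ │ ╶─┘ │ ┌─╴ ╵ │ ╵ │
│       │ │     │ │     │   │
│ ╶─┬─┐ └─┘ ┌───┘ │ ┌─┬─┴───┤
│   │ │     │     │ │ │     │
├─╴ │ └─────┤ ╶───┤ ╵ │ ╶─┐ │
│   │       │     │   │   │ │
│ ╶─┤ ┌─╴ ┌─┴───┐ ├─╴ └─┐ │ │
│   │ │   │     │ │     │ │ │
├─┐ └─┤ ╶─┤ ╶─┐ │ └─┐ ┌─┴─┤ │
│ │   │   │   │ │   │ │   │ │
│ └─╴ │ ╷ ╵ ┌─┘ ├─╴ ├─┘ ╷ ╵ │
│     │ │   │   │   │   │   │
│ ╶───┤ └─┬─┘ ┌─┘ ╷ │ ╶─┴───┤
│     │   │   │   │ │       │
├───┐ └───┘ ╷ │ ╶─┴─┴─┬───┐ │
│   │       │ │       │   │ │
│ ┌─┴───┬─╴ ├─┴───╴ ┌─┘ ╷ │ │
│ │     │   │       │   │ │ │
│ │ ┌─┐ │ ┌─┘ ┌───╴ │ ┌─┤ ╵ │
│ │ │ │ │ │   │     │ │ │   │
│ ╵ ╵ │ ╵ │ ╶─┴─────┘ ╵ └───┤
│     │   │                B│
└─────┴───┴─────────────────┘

Directions: down, down, down, down, right, right, right, down, right, right, up, up, right, up, right, right, right, up, up, right, right, down, down, down, down, left, up, left, left, down, down, left, left, down, right, right, down, down, right, down, left, down, left, down, right, right, down, left, left, left, down, left, down, right, right, right, right, right, right, right, right
Counts: {'down': 20, 'right': 24, 'up': 6, 'left': 11}
Most common: right (24 times)

Solution:

┌───┬─────────────┬─────────┐
│A  │             │↱ → ↓    │
│ ╷ └───────────╴ │ ┌─┐ ┌─┐ │
│↓│               │↑│ │↓│ │ │
│ ├─┬───┬─╴ ┌─────┘ ╵ │ │ ╵ │
│↓│ │   │   │↱ → → ↑  │↓│   │
│ │ ╵ ╷ ╵ ┌─┘ ┌─┬─────┤ │ ┌─┤
│↓│   │   │↱ ↑│ │↓ ← ↰│↓│ │ │
│ └───┴─┐ │ ╶─┘ │ ┌─╴ ╵ │ ╵ │
│↳ → → ↓│ │↑    │↓│  ↑ ↲│   │
│ ╶─┬─┐ └─┘ ┌───┘ │ ┌─┬─┴───┤
│   │ │↳ → ↑│↓ ← ↲│ │ │     │
├─╴ │ └─────┤ ╶───┤ ╵ │ ╶─┐ │
│   │       │↳ → ↓│   │   │ │
│ ╶─┤ ┌─╴ ┌─┴───┐ ├─╴ └─┐ │ │
│   │ │   │     │↓│     │ │ │
├─┐ └─┤ ╶─┤ ╶─┐ │ └─┐ ┌─┴─┤ │
│ │   │   │   │ │↳ ↓│ │   │ │
│ └─╴ │ ╷ ╵ ┌─┘ ├─╴ ├─┘ ╷ ╵ │
│     │ │   │   │↓ ↲│   │   │
│ ╶───┤ └─┬─┘ ┌─┘ ╷ │ ╶─┴───┤
│     │   │   │↓ ↲│ │       │
├───┐ └───┘ ╷ │ ╶─┴─┴─┬───┐ │
│   │       │ │↳ → ↓  │   │ │
│ ┌─┴───┬─╴ ├─┴───╴ ┌─┘ ╷ │ │
│ │     │   │↓ ← ← ↲│   │ │ │
│ │ ┌─┐ │ ┌─┘ ┌───╴ │ ┌─┤ ╵ │
│ │ │ │ │ │↓ ↲│     │ │ │   │
│ ╵ ╵ │ ╵ │ ╶─┴─────┘ ╵ └───┤
│     │   │↳ → → → → → → → B│
└─────┴───┴─────────────────┘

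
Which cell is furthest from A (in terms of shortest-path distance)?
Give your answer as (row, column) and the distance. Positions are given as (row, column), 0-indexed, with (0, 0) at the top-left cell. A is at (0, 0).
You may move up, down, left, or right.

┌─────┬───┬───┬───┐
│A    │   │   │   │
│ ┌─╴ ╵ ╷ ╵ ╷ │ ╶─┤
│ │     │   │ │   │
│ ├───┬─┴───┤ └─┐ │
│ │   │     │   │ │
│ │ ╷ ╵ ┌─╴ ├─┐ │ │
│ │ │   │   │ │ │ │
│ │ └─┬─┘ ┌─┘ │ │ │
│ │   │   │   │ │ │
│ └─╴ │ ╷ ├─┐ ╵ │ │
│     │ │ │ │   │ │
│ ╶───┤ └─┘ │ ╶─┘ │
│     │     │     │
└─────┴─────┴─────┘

Computing BFS distances from A to all cells:
Furthest cell: (0, 8)
Distance: 28 steps

Path from A to the furthest cell:

┌─────┬───┬───┬───┐
│A → ↓│↱ ↓│↱ ↓│↱ B│
│ ┌─╴ ╵ ╷ ╵ ╷ │ ╶─┤
│ │  ↳ ↑│↳ ↑│↓│↑ ↰│
│ ├───┬─┴───┤ └─┐ │
│ │   │     │↳ ↓│↑│
│ │ ╷ ╵ ┌─╴ ├─┐ │ │
│ │ │   │   │ │↓│↑│
│ │ └─┬─┘ ┌─┘ │ │ │
│ │   │   │   │↓│↑│
│ └─╴ │ ╷ ├─┐ ╵ │ │
│     │ │ │ │↓ ↲│↑│
│ ╶───┤ └─┘ │ ╶─┘ │
│     │     │↳ → ↑│
└─────┴─────┴─────┘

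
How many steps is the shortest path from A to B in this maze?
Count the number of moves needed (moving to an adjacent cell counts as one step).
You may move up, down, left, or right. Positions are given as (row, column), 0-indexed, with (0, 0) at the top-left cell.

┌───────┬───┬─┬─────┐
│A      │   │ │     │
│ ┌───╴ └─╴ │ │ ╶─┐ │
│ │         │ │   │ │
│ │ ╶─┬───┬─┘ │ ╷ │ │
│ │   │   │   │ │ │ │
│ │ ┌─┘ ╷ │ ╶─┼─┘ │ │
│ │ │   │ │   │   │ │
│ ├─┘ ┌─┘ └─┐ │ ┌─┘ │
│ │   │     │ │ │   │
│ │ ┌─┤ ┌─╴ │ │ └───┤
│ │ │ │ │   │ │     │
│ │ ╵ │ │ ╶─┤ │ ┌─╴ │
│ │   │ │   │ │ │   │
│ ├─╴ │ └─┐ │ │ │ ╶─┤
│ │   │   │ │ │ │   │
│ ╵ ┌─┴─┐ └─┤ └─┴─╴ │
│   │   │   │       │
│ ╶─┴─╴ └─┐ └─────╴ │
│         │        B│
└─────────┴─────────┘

Using BFS to find shortest path:
Start: (0, 0), End: (9, 9)
Path found:
(0,0) → (1,0) → (2,0) → (3,0) → (4,0) → (5,0) → (6,0) → (7,0) → (8,0) → (8,1) → (7,1) → (7,2) → (6,2) → (6,1) → (5,1) → (4,1) → (4,2) → (3,2) → (3,3) → (2,3) → (2,4) → (3,4) → (4,4) → (4,3) → (5,3) → (6,3) → (7,3) → (7,4) → (8,4) → (8,5) → (9,5) → (9,6) → (9,7) → (9,8) → (9,9)
Number of steps: 34

Solution:

┌───────┬───┬─┬─────┐
│A      │   │ │     │
│ ┌───╴ └─╴ │ │ ╶─┐ │
│↓│         │ │   │ │
│ │ ╶─┬───┬─┘ │ ╷ │ │
│↓│   │↱ ↓│   │ │ │ │
│ │ ┌─┘ ╷ │ ╶─┼─┘ │ │
│↓│ │↱ ↑│↓│   │   │ │
│ ├─┘ ┌─┘ └─┐ │ ┌─┘ │
│↓│↱ ↑│↓ ↲  │ │ │   │
│ │ ┌─┤ ┌─╴ │ │ └───┤
│↓│↑│ │↓│   │ │     │
│ │ ╵ │ │ ╶─┤ │ ┌─╴ │
│↓│↑ ↰│↓│   │ │ │   │
│ ├─╴ │ └─┐ │ │ │ ╶─┤
│↓│↱ ↑│↳ ↓│ │ │ │   │
│ ╵ ┌─┴─┐ └─┤ └─┴─╴ │
│↳ ↑│   │↳ ↓│       │
│ ╶─┴─╴ └─┐ └─────╴ │
│         │↳ → → → B│
└─────────┴─────────┘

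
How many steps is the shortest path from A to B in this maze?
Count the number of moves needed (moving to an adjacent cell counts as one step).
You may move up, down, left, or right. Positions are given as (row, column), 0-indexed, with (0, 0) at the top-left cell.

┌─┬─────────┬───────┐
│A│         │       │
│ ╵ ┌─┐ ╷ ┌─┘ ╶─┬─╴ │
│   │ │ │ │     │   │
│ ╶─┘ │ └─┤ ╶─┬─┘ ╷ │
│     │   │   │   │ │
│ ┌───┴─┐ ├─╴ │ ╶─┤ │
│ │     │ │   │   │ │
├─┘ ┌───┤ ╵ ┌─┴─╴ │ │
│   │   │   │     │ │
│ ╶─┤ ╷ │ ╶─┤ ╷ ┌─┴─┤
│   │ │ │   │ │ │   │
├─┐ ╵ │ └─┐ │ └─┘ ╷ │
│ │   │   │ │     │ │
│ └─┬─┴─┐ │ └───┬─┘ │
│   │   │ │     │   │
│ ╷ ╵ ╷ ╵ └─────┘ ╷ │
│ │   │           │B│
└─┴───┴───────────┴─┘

Using BFS to find shortest path:
Start: (0, 0), End: (8, 9)
Path found:
(0,0) → (1,0) → (1,1) → (0,1) → (0,2) → (0,3) → (1,3) → (2,3) → (2,4) → (3,4) → (4,4) → (4,5) → (3,5) → (3,6) → (2,6) → (2,5) → (1,5) → (1,6) → (0,6) → (0,7) → (0,8) → (0,9) → (1,9) → (1,8) → (2,8) → (2,7) → (3,7) → (3,8) → (4,8) → (4,7) → (4,6) → (5,6) → (6,6) → (6,7) → (6,8) → (5,8) → (5,9) → (6,9) → (7,9) → (8,9)
Number of steps: 39

Solution:

┌─┬─────────┬───────┐
│A│↱ → ↓    │↱ → → ↓│
│ ╵ ┌─┐ ╷ ┌─┘ ╶─┬─╴ │
│↳ ↑│ │↓│ │↱ ↑  │↓ ↲│
│ ╶─┘ │ └─┤ ╶─┬─┘ ╷ │
│     │↳ ↓│↑ ↰│↓ ↲│ │
│ ┌───┴─┐ ├─╴ │ ╶─┤ │
│ │     │↓│↱ ↑│↳ ↓│ │
├─┘ ┌───┤ ╵ ┌─┴─╴ │ │
│   │   │↳ ↑│↓ ← ↲│ │
│ ╶─┤ ╷ │ ╶─┤ ╷ ┌─┴─┤
│   │ │ │   │↓│ │↱ ↓│
├─┐ ╵ │ └─┐ │ └─┘ ╷ │
│ │   │   │ │↳ → ↑│↓│
│ └─┬─┴─┐ │ └───┬─┘ │
│   │   │ │     │  ↓│
│ ╷ ╵ ╷ ╵ └─────┘ ╷ │
│ │   │           │B│
└─┴───┴───────────┴─┘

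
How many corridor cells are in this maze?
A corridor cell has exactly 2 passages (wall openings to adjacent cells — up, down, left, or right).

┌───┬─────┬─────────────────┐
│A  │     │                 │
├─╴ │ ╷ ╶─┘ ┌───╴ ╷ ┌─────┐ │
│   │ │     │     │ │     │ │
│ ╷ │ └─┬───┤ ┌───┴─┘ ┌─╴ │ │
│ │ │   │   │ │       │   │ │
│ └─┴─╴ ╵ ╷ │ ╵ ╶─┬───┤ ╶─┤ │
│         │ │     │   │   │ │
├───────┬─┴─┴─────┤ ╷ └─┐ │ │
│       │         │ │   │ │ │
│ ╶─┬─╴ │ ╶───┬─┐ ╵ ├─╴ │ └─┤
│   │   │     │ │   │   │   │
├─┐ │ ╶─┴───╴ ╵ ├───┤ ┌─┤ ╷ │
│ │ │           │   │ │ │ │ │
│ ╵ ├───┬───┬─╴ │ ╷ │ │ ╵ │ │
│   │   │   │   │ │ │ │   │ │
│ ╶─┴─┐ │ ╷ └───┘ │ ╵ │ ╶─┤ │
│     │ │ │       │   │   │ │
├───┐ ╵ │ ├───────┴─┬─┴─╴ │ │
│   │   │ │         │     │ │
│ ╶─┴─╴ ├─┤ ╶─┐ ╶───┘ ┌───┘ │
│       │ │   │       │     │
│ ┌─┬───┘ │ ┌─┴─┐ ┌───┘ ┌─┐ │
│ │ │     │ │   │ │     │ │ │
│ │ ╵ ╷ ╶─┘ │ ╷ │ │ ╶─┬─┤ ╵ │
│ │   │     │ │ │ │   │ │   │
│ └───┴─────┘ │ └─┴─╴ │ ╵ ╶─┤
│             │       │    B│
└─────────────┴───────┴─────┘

Counting cells with exactly 2 passages:
Total corridor cells: 154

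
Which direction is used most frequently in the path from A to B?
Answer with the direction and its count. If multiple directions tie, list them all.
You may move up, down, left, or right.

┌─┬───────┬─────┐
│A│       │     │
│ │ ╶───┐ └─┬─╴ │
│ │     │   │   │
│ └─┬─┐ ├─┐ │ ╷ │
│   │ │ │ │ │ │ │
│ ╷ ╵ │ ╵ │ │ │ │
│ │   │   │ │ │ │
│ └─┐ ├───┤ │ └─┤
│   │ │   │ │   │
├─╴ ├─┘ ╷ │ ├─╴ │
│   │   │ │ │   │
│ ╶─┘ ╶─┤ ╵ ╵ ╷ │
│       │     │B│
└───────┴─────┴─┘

Directions: down, down, down, down, right, down, left, down, right, right, up, right, up, right, down, down, right, right, up, right, down
Counts: {'down': 9, 'right': 8, 'left': 1, 'up': 3}
Most common: down (9 times)

Solution:

┌─┬───────┬─────┐
│A│       │     │
│ │ ╶───┐ └─┬─╴ │
│↓│     │   │   │
│ └─┬─┐ ├─┐ │ ╷ │
│↓  │ │ │ │ │ │ │
│ ╷ ╵ │ ╵ │ │ │ │
│↓│   │   │ │ │ │
│ └─┐ ├───┤ │ └─┤
│↳ ↓│ │↱ ↓│ │   │
├─╴ ├─┘ ╷ │ ├─╴ │
│↓ ↲│↱ ↑│↓│ │↱ ↓│
│ ╶─┘ ╶─┤ ╵ ╵ ╷ │
│↳ → ↑  │↳ → ↑│B│
└───────┴─────┴─┘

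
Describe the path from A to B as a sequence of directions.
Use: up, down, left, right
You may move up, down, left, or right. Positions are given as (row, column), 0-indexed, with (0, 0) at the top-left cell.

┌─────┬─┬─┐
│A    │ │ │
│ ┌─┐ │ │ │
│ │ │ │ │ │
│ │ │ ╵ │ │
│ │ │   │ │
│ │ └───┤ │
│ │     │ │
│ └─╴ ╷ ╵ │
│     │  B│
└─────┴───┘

Finding the path and converting it to directions:
Path through cells: (0,0) → (1,0) → (2,0) → (3,0) → (4,0) → (4,1) → (4,2) → (3,2) → (3,3) → (4,3) → (4,4)
Directions: down, down, down, down, right, right, up, right, down, right

Solution:

┌─────┬─┬─┐
│A    │ │ │
│ ┌─┐ │ │ │
│↓│ │ │ │ │
│ │ │ ╵ │ │
│↓│ │   │ │
│ │ └───┤ │
│↓│  ↱ ↓│ │
│ └─╴ ╷ ╵ │
│↳ → ↑│↳ B│
└─────┴───┘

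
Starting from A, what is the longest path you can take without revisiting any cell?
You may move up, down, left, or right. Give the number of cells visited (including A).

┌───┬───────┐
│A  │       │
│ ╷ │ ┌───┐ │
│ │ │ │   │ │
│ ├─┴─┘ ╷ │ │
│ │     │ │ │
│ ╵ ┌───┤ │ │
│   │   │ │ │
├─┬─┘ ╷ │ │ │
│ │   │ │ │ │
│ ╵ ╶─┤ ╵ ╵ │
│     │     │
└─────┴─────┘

Finding longest simple path using DFS:
Start: (0, 0)
Longest path visits 24 cells
Path: A → down → down → down → right → up → right → right → up → right → down → down → down → down → right → up → up → up → up → up → left → left → left → down

Solution:

┌───┬───────┐
│A  │↓ ← ← ↰│
│ ╷ │ ┌───┐ │
│↓│ │B│↱ ↓│↑│
│ ├─┴─┘ ╷ │ │
│↓│↱ → ↑│↓│↑│
│ ╵ ┌───┤ │ │
│↳ ↑│   │↓│↑│
├─┬─┘ ╷ │ │ │
│ │   │ │↓│↑│
│ ╵ ╶─┤ ╵ ╵ │
│     │  ↳ ↑│
└─────┴─────┘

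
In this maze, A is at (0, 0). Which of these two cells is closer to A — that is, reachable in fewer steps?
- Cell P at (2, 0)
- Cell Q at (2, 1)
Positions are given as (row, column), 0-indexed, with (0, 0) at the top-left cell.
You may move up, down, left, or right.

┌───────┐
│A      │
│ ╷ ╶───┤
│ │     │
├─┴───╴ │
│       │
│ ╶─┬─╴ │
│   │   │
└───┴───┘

Shortest path A → P at (2, 0): 8 steps
Shortest path A → Q at (2, 1): 7 steps

Q is closer (7 steps vs 8 steps).

Path to P:

┌───────┐
│A ↓    │
│ ╷ ╶───┤
│ │↳ → ↓│
├─┴───╴ │
│P ← ← ↲│
│ ╶─┬─╴ │
│   │   │
└───┴───┘

Path to Q:

┌───────┐
│A ↓    │
│ ╷ ╶───┤
│ │↳ → ↓│
├─┴───╴ │
│  Q ← ↲│
│ ╶─┬─╴ │
│   │   │
└───┴───┘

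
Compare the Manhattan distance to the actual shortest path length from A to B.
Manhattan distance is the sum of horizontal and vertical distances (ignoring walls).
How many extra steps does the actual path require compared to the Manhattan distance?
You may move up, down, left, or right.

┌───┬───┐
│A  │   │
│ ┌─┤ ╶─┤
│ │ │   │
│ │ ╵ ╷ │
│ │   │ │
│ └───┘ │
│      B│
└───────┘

Manhattan distance: |3 - 0| + |3 - 0| = 6
Actual path length: 6
Extra steps: 6 - 6 = 0

Solution:

┌───┬───┐
│A  │   │
│ ┌─┤ ╶─┤
│↓│ │   │
│ │ ╵ ╷ │
│↓│   │ │
│ └───┘ │
│↳ → → B│
└───────┘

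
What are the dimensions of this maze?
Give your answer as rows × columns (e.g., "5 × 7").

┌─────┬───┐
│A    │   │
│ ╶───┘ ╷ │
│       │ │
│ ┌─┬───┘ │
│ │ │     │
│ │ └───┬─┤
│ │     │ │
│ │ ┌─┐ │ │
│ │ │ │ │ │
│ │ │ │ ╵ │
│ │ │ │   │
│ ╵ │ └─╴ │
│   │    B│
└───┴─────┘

Counting the maze dimensions:
Rows (vertical): 7
Columns (horizontal): 5
Dimensions: 7 × 5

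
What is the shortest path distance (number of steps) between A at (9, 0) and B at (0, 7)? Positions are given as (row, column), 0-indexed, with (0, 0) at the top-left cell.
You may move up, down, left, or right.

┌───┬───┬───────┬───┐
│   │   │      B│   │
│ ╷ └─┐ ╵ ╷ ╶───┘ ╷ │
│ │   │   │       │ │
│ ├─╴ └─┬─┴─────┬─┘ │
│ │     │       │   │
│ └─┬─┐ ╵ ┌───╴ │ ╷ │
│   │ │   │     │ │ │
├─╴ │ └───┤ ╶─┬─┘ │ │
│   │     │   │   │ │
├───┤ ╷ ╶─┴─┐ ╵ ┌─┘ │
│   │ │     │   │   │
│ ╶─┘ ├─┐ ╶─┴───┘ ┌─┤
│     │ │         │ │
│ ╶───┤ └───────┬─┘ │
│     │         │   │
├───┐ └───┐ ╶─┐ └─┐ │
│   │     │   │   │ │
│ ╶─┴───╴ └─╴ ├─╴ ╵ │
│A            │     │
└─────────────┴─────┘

Finding path from (9, 0) to (0, 7):
Path: (9,0) → (9,1) → (9,2) → (9,3) → (9,4) → (8,4) → (8,3) → (8,2) → (7,2) → (7,1) → (7,0) → (6,0) → (6,1) → (6,2) → (5,2) → (4,2) → (4,3) → (5,3) → (5,4) → (6,4) → (6,5) → (6,6) → (6,7) → (6,8) → (5,8) → (5,9) → (4,9) → (3,9) → (2,9) → (1,9) → (0,9) → (0,8) → (1,8) → (1,7) → (1,6) → (1,5) → (0,5) → (0,6) → (0,7)
Distance: 38 steps

Solution:

┌───┬───┬───────┬───┐
│   │   │  ↱ → B│↓ ↰│
│ ╷ └─┐ ╵ ╷ ╶───┘ ╷ │
│ │   │   │↑ ← ← ↲│↑│
│ ├─╴ └─┬─┴─────┬─┘ │
│ │     │       │  ↑│
│ └─┬─┐ ╵ ┌───╴ │ ╷ │
│   │ │   │     │ │↑│
├─╴ │ └───┤ ╶─┬─┘ │ │
│   │↱ ↓  │   │   │↑│
├───┤ ╷ ╶─┴─┐ ╵ ┌─┘ │
│   │↑│↳ ↓  │   │↱ ↑│
│ ╶─┘ ├─┐ ╶─┴───┘ ┌─┤
│↱ → ↑│ │↳ → → → ↑│ │
│ ╶───┤ └───────┬─┘ │
│↑ ← ↰│         │   │
├───┐ └───┐ ╶─┐ └─┐ │
│   │↑ ← ↰│   │   │ │
│ ╶─┴───╴ └─╴ ├─╴ ╵ │
│A → → → ↑    │     │
└─────────────┴─────┘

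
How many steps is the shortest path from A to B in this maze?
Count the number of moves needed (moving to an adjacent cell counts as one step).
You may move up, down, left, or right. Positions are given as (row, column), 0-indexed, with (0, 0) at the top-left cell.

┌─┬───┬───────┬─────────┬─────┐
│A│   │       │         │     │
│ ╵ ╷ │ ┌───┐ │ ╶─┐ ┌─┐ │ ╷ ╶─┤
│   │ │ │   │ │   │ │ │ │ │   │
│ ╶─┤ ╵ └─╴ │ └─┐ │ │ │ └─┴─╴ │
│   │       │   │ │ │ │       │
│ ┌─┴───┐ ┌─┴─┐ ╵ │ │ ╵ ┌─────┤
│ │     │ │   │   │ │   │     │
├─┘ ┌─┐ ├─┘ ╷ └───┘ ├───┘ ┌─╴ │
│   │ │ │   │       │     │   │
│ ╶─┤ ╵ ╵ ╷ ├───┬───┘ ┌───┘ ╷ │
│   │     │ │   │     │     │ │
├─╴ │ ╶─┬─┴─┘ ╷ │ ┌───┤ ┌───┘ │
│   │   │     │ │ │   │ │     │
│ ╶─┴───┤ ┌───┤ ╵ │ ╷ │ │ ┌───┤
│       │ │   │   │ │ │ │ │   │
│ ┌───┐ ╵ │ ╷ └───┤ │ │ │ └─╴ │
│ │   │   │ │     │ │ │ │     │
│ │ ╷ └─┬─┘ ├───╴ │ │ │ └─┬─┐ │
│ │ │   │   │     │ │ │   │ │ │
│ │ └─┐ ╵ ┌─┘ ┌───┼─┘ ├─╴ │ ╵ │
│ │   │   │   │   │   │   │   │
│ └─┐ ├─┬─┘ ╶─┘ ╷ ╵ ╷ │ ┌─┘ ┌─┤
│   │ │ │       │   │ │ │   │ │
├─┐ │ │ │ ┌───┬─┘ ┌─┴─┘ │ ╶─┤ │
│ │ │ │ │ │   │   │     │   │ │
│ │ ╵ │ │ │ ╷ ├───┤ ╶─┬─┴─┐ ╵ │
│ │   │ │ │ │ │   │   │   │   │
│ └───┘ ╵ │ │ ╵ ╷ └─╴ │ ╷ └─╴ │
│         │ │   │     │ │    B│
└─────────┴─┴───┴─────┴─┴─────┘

Using BFS to find shortest path:
Start: (0, 0), End: (14, 14)
Path found:
(0,0) → (1,0) → (1,1) → (0,1) → (0,2) → (1,2) → (2,2) → (2,3) → (1,3) → (0,3) → (0,4) → (0,5) → (0,6) → (1,6) → (2,6) → (2,7) → (3,7) → (3,8) → (2,8) → (1,8) → (1,7) → (0,7) → (0,8) → (0,9) → (1,9) → (2,9) → (3,9) → (4,9) → (4,8) → (4,7) → (4,6) → (3,6) → (3,5) → (4,5) → (4,4) → (5,4) → (5,3) → (4,3) → (3,3) → (3,2) → (3,1) → (4,1) → (4,0) → (5,0) → (5,1) → (6,1) → (6,0) → (7,0) → (7,1) → (7,2) → (7,3) → (8,3) → (8,4) → (7,4) → (6,4) → (6,5) → (6,6) → (5,6) → (5,7) → (6,7) → (7,7) → (7,8) → (6,8) → (5,8) → (5,9) → (5,10) → (4,10) → (4,11) → (4,12) → (3,12) → (3,13) → (3,14) → (4,14) → (5,14) → (6,14) → (6,13) → (6,12) → (7,12) → (8,12) → (8,13) → (8,14) → (9,14) → (10,14) → (10,13) → (11,13) → (11,12) → (12,12) → (12,13) → (13,13) → (13,14) → (14,14)
Number of steps: 90

Solution:

┌─┬───┬───────┬─────────┬─────┐
│A│↱ ↓│↱ → → ↓│↱ → ↓    │     │
│ ╵ ╷ │ ┌───┐ │ ╶─┐ ┌─┐ │ ╷ ╶─┤
│↳ ↑│↓│↑│   │↓│↑ ↰│↓│ │ │ │   │
│ ╶─┤ ╵ └─╴ │ └─┐ │ │ │ └─┴─╴ │
│   │↳ ↑    │↳ ↓│↑│↓│ │       │
│ ┌─┴───┐ ┌─┴─┐ ╵ │ │ ╵ ┌─────┤
│ │↓ ← ↰│ │↓ ↰│↳ ↑│↓│   │↱ → ↓│
├─┘ ┌─┐ ├─┘ ╷ └───┘ ├───┘ ┌─╴ │
│↓ ↲│ │↑│↓ ↲│↑ ← ← ↲│↱ → ↑│  ↓│
│ ╶─┤ ╵ ╵ ╷ ├───┬───┘ ┌───┘ ╷ │
│↳ ↓│  ↑ ↲│ │↱ ↓│↱ → ↑│     │↓│
├─╴ │ ╶─┬─┴─┘ ╷ │ ┌───┤ ┌───┘ │
│↓ ↲│   │↱ → ↑│↓│↑│   │ │↓ ← ↲│
│ ╶─┴───┤ ┌───┤ ╵ │ ╷ │ │ ┌───┤
│↳ → → ↓│↑│   │↳ ↑│ │ │ │↓│   │
│ ┌───┐ ╵ │ ╷ └───┤ │ │ │ └─╴ │
│ │   │↳ ↑│ │     │ │ │ │↳ → ↓│
│ │ ╷ └─┬─┘ ├───╴ │ │ │ └─┬─┐ │
│ │ │   │   │     │ │ │   │ │↓│
│ │ └─┐ ╵ ┌─┘ ┌───┼─┘ ├─╴ │ ╵ │
│ │   │   │   │   │   │   │↓ ↲│
│ └─┐ ├─┬─┘ ╶─┘ ╷ ╵ ╷ │ ┌─┘ ┌─┤
│   │ │ │       │   │ │ │↓ ↲│ │
├─┐ │ │ │ ┌───┬─┘ ┌─┴─┘ │ ╶─┤ │
│ │ │ │ │ │   │   │     │↳ ↓│ │
│ │ ╵ │ │ │ ╷ ├───┤ ╶─┬─┴─┐ ╵ │
│ │   │ │ │ │ │   │   │   │↳ ↓│
│ └───┘ ╵ │ │ ╵ ╷ └─╴ │ ╷ └─╴ │
│         │ │   │     │ │    B│
└─────────┴─┴───┴─────┴─┴─────┘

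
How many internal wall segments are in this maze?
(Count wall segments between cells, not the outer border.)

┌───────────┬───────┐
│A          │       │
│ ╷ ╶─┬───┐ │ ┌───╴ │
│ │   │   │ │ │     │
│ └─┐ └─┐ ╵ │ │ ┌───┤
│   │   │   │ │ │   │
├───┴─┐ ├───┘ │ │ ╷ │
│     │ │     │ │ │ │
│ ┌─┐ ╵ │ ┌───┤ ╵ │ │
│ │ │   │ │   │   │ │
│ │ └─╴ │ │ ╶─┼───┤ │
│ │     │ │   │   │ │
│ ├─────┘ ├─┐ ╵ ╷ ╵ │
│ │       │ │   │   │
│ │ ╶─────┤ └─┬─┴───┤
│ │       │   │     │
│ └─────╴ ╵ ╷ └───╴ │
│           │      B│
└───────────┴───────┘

Counting internal wall segments:
Total internal walls: 72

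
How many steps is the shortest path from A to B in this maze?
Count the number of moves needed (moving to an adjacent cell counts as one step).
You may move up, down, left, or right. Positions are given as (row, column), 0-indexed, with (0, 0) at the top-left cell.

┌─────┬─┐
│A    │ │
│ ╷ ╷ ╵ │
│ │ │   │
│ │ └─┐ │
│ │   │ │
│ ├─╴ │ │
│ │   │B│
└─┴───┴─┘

Using BFS to find shortest path:
Start: (0, 0), End: (3, 3)
Path found:
(0,0) → (0,1) → (0,2) → (1,2) → (1,3) → (2,3) → (3,3)
Number of steps: 6

Solution:

┌─────┬─┐
│A → ↓│ │
│ ╷ ╷ ╵ │
│ │ │↳ ↓│
│ │ └─┐ │
│ │   │↓│
│ ├─╴ │ │
│ │   │B│
└─┴───┴─┘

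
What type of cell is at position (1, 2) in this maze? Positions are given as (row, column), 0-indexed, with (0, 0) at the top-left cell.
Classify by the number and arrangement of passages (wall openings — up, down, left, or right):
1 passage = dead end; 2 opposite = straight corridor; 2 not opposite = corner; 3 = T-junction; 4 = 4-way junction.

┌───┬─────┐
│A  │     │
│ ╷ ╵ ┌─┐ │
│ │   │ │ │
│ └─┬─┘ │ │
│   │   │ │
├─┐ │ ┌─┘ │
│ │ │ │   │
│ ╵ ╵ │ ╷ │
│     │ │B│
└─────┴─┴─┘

Checking cell at (1, 2):
Number of passages: 2
Cell type: corner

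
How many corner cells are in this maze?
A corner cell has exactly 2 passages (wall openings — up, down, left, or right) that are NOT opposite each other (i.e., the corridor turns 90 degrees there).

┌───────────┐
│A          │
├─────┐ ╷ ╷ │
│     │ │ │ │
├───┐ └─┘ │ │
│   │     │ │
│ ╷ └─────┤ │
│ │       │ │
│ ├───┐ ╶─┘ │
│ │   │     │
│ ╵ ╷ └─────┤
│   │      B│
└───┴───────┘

Counting corner cells (2 non-opposite passages):
Total corners: 14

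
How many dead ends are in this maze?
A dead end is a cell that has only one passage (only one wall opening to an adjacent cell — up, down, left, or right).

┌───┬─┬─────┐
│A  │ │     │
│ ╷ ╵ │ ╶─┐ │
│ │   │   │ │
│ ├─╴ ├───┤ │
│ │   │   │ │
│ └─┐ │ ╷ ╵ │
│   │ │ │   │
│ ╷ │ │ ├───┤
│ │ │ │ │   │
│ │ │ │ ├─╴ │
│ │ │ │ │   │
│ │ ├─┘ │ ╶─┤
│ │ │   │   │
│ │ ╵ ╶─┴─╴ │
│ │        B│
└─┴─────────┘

Checking each cell for number of passages:

Dead ends found at positions:
  (0, 2)
  (1, 4)
  (2, 1)
  (4, 4)
  (5, 2)
  (7, 0)
Total dead ends: 6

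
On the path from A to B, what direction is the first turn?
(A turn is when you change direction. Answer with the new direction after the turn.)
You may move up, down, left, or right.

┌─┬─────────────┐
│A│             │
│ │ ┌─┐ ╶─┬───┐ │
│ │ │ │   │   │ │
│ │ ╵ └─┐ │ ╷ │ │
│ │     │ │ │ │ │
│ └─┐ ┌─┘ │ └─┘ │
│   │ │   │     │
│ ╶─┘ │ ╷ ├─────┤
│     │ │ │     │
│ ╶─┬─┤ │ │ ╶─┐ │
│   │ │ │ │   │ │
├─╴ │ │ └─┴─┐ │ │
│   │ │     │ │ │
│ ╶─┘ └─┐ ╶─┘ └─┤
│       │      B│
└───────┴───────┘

Directions: down, down, down, down, right, right, up, up, left, up, up, right, right, down, right, down, down, left, down, down, down, right, down, right, right, right
First turn direction: right

Solution:

┌─┬─────────────┐
│A│↱ → ↓        │
│ │ ┌─┐ ╶─┬───┐ │
│↓│↑│ │↳ ↓│   │ │
│ │ ╵ └─┐ │ ╷ │ │
│↓│↑ ↰  │↓│ │ │ │
│ └─┐ ┌─┘ │ └─┘ │
│↓  │↑│↓ ↲│     │
│ ╶─┘ │ ╷ ├─────┤
│↳ → ↑│↓│ │     │
│ ╶─┬─┤ │ │ ╶─┐ │
│   │ │↓│ │   │ │
├─╴ │ │ └─┴─┐ │ │
│   │ │↳ ↓  │ │ │
│ ╶─┘ └─┐ ╶─┘ └─┤
│       │↳ → → B│
└───────┴───────┘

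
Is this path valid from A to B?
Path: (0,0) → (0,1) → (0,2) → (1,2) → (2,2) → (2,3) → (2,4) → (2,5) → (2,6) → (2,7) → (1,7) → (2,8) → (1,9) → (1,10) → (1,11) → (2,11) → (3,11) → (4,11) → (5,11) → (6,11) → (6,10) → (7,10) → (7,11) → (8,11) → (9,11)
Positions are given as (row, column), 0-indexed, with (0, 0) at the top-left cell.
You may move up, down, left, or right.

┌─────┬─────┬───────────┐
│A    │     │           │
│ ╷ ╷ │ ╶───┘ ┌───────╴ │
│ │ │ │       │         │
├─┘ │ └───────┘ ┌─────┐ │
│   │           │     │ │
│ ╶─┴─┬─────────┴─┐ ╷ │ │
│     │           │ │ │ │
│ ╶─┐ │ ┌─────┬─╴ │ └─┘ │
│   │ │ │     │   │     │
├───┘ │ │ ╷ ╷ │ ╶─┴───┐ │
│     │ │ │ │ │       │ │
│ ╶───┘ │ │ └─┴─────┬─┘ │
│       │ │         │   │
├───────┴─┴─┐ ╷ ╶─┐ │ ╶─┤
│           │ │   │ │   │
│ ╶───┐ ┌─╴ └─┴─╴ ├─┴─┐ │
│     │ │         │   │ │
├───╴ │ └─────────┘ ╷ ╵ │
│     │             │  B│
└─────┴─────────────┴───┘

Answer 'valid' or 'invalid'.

Checking path validity:
Result: Invalid move at step 11: cannot move from (1, 7) to (2, 8).

invalid

Correct solution:

┌─────┬─────┬───────────┐
│A → ↓│     │           │
│ ╷ ╷ │ ╶───┘ ┌───────╴ │
│ │ │↓│       │↱ → → → ↓│
├─┘ │ └───────┘ ┌─────┐ │
│   │↳ → → → → ↑│     │↓│
│ ╶─┴─┬─────────┴─┐ ╷ │ │
│     │           │ │ │↓│
│ ╶─┐ │ ┌─────┬─╴ │ └─┘ │
│   │ │ │     │   │    ↓│
├───┘ │ │ ╷ ╷ │ ╶─┴───┐ │
│     │ │ │ │ │       │↓│
│ ╶───┘ │ │ └─┴─────┬─┘ │
│       │ │         │↓ ↲│
├───────┴─┴─┐ ╷ ╶─┐ │ ╶─┤
│           │ │   │ │↳ ↓│
│ ╶───┐ ┌─╴ └─┴─╴ ├─┴─┐ │
│     │ │         │   │↓│
├───╴ │ └─────────┘ ╷ ╵ │
│     │             │  B│
└─────┴─────────────┴───┘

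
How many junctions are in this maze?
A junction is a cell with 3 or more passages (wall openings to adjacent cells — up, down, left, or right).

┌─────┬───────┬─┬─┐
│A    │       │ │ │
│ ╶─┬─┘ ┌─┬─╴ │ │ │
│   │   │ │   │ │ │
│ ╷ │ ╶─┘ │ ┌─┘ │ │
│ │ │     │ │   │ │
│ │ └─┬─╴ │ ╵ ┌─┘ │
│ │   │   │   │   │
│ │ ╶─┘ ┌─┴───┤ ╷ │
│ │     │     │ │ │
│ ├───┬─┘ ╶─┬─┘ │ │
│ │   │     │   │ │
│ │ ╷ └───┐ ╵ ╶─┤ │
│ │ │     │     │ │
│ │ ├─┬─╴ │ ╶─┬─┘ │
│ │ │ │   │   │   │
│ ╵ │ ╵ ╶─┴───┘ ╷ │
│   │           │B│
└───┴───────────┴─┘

Checking each cell for number of passages:

Junctions found (3+ passages):
  (1, 0): 3 passages
  (2, 4): 3 passages
  (3, 1): 3 passages
  (3, 8): 3 passages
  (5, 4): 3 passages
  (6, 5): 3 passages
  (6, 6): 3 passages
  (7, 8): 3 passages
  (8, 3): 3 passages
Total junctions: 9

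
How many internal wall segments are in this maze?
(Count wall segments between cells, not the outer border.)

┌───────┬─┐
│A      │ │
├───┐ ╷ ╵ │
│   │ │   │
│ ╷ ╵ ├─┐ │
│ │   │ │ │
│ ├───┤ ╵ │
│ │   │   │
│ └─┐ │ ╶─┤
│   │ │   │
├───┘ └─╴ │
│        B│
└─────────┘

Counting internal wall segments:
Total internal walls: 20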